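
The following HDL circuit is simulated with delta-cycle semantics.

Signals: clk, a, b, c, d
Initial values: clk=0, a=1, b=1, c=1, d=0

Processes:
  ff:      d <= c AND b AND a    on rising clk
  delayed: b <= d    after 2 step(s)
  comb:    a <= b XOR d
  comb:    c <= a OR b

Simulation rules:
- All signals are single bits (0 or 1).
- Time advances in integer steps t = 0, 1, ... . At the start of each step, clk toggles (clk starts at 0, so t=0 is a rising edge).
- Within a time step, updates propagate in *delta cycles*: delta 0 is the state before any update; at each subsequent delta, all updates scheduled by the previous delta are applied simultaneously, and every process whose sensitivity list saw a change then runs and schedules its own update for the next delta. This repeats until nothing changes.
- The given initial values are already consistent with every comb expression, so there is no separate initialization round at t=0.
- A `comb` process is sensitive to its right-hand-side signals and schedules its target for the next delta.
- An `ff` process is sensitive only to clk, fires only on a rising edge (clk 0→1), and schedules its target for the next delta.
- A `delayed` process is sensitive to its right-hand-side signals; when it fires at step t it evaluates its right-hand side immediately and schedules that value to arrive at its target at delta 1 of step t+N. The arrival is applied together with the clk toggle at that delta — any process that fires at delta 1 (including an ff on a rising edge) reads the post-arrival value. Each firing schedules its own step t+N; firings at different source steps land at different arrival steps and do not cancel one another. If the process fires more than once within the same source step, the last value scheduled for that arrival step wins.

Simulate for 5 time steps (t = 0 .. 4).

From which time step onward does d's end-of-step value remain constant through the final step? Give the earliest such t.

2

t0.Δ0 b=1 a=1 clk=0 d=0 c=1
t0.Δ1 b=1 a=1 clk=1 d=0 c=1
t0.Δ2 b=1 a=1 clk=1 d=1 c=1
t0.Δ3 b=1 a=0 clk=1 d=1 c=1
t1.Δ0 b=1 a=0 clk=1 d=1 c=1
t1.Δ1 b=1 a=0 clk=0 d=1 c=1
t2.Δ0 b=1 a=0 clk=0 d=1 c=1
t2.Δ1 b=1 a=0 clk=1 d=1 c=1
t2.Δ2 b=1 a=0 clk=1 d=0 c=1
t2.Δ3 b=1 a=1 clk=1 d=0 c=1
t3.Δ0 b=1 a=1 clk=1 d=0 c=1
t3.Δ1 b=1 a=1 clk=0 d=0 c=1
t4.Δ0 b=1 a=1 clk=0 d=0 c=1
t4.Δ1 b=0 a=1 clk=1 d=0 c=1
t4.Δ2 b=0 a=0 clk=1 d=0 c=1
t4.Δ3 b=0 a=0 clk=1 d=0 c=0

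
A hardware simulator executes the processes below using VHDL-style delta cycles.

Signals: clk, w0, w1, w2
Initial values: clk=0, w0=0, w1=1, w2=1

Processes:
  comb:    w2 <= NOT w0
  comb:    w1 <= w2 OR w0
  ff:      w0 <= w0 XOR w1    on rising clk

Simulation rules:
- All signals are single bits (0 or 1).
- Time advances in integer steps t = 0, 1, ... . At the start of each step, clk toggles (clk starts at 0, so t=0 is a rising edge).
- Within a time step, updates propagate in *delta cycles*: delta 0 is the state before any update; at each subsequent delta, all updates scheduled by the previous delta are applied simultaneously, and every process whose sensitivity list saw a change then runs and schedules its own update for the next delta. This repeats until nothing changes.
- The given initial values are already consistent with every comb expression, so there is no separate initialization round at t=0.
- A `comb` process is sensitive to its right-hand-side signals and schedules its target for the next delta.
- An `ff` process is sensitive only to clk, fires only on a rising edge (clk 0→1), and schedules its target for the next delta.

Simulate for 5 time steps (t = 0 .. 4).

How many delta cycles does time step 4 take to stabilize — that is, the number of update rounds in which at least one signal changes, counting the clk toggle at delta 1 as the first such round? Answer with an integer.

t0.Δ0 w2=1 w0=0 clk=0 w1=1
t0.Δ1 w2=1 w0=0 clk=1 w1=1
t0.Δ2 w2=1 w0=1 clk=1 w1=1
t0.Δ3 w2=0 w0=1 clk=1 w1=1
t1.Δ0 w2=0 w0=1 clk=1 w1=1
t1.Δ1 w2=0 w0=1 clk=0 w1=1
t2.Δ0 w2=0 w0=1 clk=0 w1=1
t2.Δ1 w2=0 w0=1 clk=1 w1=1
t2.Δ2 w2=0 w0=0 clk=1 w1=1
t2.Δ3 w2=1 w0=0 clk=1 w1=0
t2.Δ4 w2=1 w0=0 clk=1 w1=1
t3.Δ0 w2=1 w0=0 clk=1 w1=1
t3.Δ1 w2=1 w0=0 clk=0 w1=1
t4.Δ0 w2=1 w0=0 clk=0 w1=1
t4.Δ1 w2=1 w0=0 clk=1 w1=1
t4.Δ2 w2=1 w0=1 clk=1 w1=1
t4.Δ3 w2=0 w0=1 clk=1 w1=1

3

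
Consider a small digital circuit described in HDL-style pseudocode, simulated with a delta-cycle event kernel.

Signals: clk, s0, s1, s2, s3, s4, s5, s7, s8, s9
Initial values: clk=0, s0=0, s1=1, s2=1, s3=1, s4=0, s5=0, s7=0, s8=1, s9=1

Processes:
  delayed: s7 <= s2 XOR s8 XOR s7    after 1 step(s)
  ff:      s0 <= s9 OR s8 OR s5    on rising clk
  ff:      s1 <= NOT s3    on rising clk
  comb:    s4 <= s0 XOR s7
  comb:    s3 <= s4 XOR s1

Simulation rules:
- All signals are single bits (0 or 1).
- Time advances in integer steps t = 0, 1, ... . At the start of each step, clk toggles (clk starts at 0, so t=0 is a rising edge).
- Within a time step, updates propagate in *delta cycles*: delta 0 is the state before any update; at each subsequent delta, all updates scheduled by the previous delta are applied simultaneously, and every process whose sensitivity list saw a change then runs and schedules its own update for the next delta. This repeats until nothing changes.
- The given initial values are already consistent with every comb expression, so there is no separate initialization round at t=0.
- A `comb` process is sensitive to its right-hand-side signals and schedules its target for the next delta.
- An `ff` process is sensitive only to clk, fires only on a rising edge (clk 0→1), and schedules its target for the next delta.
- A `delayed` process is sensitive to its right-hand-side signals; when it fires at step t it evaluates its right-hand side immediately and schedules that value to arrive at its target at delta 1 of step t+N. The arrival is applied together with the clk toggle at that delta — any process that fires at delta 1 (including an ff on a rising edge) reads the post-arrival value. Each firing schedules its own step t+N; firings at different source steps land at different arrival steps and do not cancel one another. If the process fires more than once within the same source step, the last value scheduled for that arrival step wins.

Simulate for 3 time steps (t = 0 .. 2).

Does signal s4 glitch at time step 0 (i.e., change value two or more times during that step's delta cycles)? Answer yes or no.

[bits: s7,s3,s1,s4,clk,s8,s2,s0,s9,s5]
t=0: Δ0=0110011010 Δ1=0110111010 Δ2=0100111110 Δ3=0001111110 Δ4=0101111110 | 4Δ
t=1: Δ0=0101111110 Δ1=0101011110 | 1Δ
t=2: Δ0=0101011110 Δ1=0101111110 | 1Δ

no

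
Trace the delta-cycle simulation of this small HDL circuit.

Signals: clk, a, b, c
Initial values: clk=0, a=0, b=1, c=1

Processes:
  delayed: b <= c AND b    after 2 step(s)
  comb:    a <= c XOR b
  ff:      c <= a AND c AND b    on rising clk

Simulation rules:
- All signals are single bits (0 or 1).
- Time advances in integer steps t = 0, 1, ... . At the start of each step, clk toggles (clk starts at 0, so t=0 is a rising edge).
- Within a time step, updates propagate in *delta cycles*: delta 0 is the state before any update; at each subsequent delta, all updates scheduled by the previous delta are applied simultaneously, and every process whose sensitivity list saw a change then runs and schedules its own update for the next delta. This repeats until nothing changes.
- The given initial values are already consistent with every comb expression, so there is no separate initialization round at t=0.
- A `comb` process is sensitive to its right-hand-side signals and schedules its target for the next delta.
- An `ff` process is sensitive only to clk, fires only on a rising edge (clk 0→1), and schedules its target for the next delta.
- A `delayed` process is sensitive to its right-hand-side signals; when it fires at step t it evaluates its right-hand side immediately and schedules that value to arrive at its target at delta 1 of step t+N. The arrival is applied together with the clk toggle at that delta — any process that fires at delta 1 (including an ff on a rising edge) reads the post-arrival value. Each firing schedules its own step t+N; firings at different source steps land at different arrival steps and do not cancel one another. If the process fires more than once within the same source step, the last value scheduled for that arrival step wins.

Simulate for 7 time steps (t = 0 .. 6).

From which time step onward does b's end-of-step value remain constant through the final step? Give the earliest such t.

t0.Δ0 b=1 c=1 a=0 clk=0
t0.Δ1 b=1 c=1 a=0 clk=1
t0.Δ2 b=1 c=0 a=0 clk=1
t0.Δ3 b=1 c=0 a=1 clk=1
t1.Δ0 b=1 c=0 a=1 clk=1
t1.Δ1 b=1 c=0 a=1 clk=0
t2.Δ0 b=1 c=0 a=1 clk=0
t2.Δ1 b=0 c=0 a=1 clk=1
t2.Δ2 b=0 c=0 a=0 clk=1
t3.Δ0 b=0 c=0 a=0 clk=1
t3.Δ1 b=0 c=0 a=0 clk=0
t4.Δ0 b=0 c=0 a=0 clk=0
t4.Δ1 b=0 c=0 a=0 clk=1
t5.Δ0 b=0 c=0 a=0 clk=1
t5.Δ1 b=0 c=0 a=0 clk=0
t6.Δ0 b=0 c=0 a=0 clk=0
t6.Δ1 b=0 c=0 a=0 clk=1

2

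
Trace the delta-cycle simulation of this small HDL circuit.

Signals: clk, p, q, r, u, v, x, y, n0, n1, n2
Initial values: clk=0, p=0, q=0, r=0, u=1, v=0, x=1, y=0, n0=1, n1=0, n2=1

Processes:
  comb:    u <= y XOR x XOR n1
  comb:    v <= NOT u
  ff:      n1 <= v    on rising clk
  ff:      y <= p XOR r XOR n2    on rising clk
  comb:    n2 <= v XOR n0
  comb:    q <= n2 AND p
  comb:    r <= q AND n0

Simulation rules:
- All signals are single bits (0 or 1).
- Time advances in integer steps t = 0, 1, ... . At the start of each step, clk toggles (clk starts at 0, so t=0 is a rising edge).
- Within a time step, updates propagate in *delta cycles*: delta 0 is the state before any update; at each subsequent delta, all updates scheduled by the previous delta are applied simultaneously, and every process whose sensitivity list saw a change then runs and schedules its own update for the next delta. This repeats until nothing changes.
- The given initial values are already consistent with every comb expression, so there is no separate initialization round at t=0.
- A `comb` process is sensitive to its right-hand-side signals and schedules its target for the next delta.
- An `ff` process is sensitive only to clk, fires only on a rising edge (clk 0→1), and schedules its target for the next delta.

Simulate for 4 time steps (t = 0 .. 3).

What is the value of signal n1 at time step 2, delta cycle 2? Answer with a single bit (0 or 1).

t0.Δ0 v=0 p=0 y=0 n2=1 q=0 x=1 n0=1 r=0 u=1 n1=0 clk=0
t0.Δ1 v=0 p=0 y=0 n2=1 q=0 x=1 n0=1 r=0 u=1 n1=0 clk=1
t0.Δ2 v=0 p=0 y=1 n2=1 q=0 x=1 n0=1 r=0 u=1 n1=0 clk=1
t0.Δ3 v=0 p=0 y=1 n2=1 q=0 x=1 n0=1 r=0 u=0 n1=0 clk=1
t0.Δ4 v=1 p=0 y=1 n2=1 q=0 x=1 n0=1 r=0 u=0 n1=0 clk=1
t0.Δ5 v=1 p=0 y=1 n2=0 q=0 x=1 n0=1 r=0 u=0 n1=0 clk=1
t1.Δ0 v=1 p=0 y=1 n2=0 q=0 x=1 n0=1 r=0 u=0 n1=0 clk=1
t1.Δ1 v=1 p=0 y=1 n2=0 q=0 x=1 n0=1 r=0 u=0 n1=0 clk=0
t2.Δ0 v=1 p=0 y=1 n2=0 q=0 x=1 n0=1 r=0 u=0 n1=0 clk=0
t2.Δ1 v=1 p=0 y=1 n2=0 q=0 x=1 n0=1 r=0 u=0 n1=0 clk=1
t2.Δ2 v=1 p=0 y=0 n2=0 q=0 x=1 n0=1 r=0 u=0 n1=1 clk=1
t3.Δ0 v=1 p=0 y=0 n2=0 q=0 x=1 n0=1 r=0 u=0 n1=1 clk=1
t3.Δ1 v=1 p=0 y=0 n2=0 q=0 x=1 n0=1 r=0 u=0 n1=1 clk=0

1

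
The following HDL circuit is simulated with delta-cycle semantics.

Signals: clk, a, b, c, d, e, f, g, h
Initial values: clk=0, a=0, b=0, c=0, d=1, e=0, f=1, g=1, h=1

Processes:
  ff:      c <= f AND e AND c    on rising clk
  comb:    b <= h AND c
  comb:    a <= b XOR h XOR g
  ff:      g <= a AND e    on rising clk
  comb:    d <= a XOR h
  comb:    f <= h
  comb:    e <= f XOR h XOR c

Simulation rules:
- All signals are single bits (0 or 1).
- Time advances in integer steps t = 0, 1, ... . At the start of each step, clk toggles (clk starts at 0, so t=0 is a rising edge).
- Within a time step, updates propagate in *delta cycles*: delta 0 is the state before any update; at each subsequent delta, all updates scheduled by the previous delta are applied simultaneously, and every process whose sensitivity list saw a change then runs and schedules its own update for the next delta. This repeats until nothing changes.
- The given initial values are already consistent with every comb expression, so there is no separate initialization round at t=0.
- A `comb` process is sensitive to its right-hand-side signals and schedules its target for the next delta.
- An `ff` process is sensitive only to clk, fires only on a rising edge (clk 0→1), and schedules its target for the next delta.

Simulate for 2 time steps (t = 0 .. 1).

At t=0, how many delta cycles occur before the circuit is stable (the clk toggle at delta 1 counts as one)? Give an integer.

t=0 Δ0: d=1 c=0 a=0 b=0 f=1 h=1 g=1 e=0 clk=0
  Δ1: clk:0→1
  Δ2: g:1→0
  Δ3: a:0→1
  Δ4: d:1→0
  (4Δ to stable)
t=1 Δ0: d=0 c=0 a=1 b=0 f=1 h=1 g=0 e=0 clk=1
  Δ1: clk:1→0
  (1Δ to stable)

4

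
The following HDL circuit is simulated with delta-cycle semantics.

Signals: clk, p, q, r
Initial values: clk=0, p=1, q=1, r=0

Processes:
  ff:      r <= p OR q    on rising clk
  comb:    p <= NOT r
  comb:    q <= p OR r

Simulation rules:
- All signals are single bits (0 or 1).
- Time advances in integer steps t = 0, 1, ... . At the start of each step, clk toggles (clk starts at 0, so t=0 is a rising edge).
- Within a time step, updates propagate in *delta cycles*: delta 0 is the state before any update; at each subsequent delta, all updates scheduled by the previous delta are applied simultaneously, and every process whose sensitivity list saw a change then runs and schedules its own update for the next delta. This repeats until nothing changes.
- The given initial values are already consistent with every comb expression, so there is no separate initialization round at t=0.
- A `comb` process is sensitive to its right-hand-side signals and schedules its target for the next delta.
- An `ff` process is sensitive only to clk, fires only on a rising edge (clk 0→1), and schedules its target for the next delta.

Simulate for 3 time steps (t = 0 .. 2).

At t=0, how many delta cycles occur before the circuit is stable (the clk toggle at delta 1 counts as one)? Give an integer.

t=0 Δ0: clk=0 p=1 q=1 r=0
  Δ1: clk:0→1
  Δ2: r:0→1
  Δ3: p:1→0
  (3Δ to stable)
t=1 Δ0: clk=1 p=0 q=1 r=1
  Δ1: clk:1→0
  (1Δ to stable)
t=2 Δ0: clk=0 p=0 q=1 r=1
  Δ1: clk:0→1
  (1Δ to stable)

3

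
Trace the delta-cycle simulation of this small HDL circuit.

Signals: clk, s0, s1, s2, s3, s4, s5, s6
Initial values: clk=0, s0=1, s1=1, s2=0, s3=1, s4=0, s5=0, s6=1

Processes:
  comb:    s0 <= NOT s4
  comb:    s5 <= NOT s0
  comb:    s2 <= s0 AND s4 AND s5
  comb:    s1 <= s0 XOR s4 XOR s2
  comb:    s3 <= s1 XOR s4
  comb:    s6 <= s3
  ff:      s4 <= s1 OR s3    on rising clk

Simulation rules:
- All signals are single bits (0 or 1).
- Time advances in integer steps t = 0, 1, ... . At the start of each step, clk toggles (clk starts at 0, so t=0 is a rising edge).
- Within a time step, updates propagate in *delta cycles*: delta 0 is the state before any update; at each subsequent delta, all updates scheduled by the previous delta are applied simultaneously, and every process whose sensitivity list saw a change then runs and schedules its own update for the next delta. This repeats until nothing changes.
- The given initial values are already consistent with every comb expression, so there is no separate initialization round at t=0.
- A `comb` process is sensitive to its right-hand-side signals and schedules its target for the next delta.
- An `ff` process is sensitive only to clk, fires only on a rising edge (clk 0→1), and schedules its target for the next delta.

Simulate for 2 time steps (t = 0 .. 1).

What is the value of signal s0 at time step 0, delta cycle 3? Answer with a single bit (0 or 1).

t0.Δ0 s5=0 s1=1 s6=1 clk=0 s4=0 s2=0 s3=1 s0=1
t0.Δ1 s5=0 s1=1 s6=1 clk=1 s4=0 s2=0 s3=1 s0=1
t0.Δ2 s5=0 s1=1 s6=1 clk=1 s4=1 s2=0 s3=1 s0=1
t0.Δ3 s5=0 s1=0 s6=1 clk=1 s4=1 s2=0 s3=0 s0=0
t0.Δ4 s5=1 s1=1 s6=0 clk=1 s4=1 s2=0 s3=1 s0=0
t0.Δ5 s5=1 s1=1 s6=1 clk=1 s4=1 s2=0 s3=0 s0=0
t0.Δ6 s5=1 s1=1 s6=0 clk=1 s4=1 s2=0 s3=0 s0=0
t1.Δ0 s5=1 s1=1 s6=0 clk=1 s4=1 s2=0 s3=0 s0=0
t1.Δ1 s5=1 s1=1 s6=0 clk=0 s4=1 s2=0 s3=0 s0=0

0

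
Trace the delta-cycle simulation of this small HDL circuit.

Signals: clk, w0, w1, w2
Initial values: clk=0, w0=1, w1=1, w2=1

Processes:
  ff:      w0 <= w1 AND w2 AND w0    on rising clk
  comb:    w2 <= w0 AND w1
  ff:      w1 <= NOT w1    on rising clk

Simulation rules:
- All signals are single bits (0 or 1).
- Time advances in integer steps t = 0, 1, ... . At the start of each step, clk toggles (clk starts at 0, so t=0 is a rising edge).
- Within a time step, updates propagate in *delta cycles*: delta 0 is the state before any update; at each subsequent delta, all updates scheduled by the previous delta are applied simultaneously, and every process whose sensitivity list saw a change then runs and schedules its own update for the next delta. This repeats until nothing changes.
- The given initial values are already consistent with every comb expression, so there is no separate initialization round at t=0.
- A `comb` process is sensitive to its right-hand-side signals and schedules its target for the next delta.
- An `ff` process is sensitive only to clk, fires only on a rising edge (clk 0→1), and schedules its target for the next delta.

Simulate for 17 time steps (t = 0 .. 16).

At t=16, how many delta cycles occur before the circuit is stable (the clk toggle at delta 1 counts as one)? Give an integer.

2

t0.Δ0 w2=1 w0=1 clk=0 w1=1
t0.Δ1 w2=1 w0=1 clk=1 w1=1
t0.Δ2 w2=1 w0=1 clk=1 w1=0
t0.Δ3 w2=0 w0=1 clk=1 w1=0
t1.Δ0 w2=0 w0=1 clk=1 w1=0
t1.Δ1 w2=0 w0=1 clk=0 w1=0
t2.Δ0 w2=0 w0=1 clk=0 w1=0
t2.Δ1 w2=0 w0=1 clk=1 w1=0
t2.Δ2 w2=0 w0=0 clk=1 w1=1
t3.Δ0 w2=0 w0=0 clk=1 w1=1
t3.Δ1 w2=0 w0=0 clk=0 w1=1
t4.Δ0 w2=0 w0=0 clk=0 w1=1
t4.Δ1 w2=0 w0=0 clk=1 w1=1
t4.Δ2 w2=0 w0=0 clk=1 w1=0
t5.Δ0 w2=0 w0=0 clk=1 w1=0
t5.Δ1 w2=0 w0=0 clk=0 w1=0
t6.Δ0 w2=0 w0=0 clk=0 w1=0
t6.Δ1 w2=0 w0=0 clk=1 w1=0
t6.Δ2 w2=0 w0=0 clk=1 w1=1
t7.Δ0 w2=0 w0=0 clk=1 w1=1
t7.Δ1 w2=0 w0=0 clk=0 w1=1
t8.Δ0 w2=0 w0=0 clk=0 w1=1
t8.Δ1 w2=0 w0=0 clk=1 w1=1
t8.Δ2 w2=0 w0=0 clk=1 w1=0
t9.Δ0 w2=0 w0=0 clk=1 w1=0
t9.Δ1 w2=0 w0=0 clk=0 w1=0
t10.Δ0 w2=0 w0=0 clk=0 w1=0
t10.Δ1 w2=0 w0=0 clk=1 w1=0
t10.Δ2 w2=0 w0=0 clk=1 w1=1
t11.Δ0 w2=0 w0=0 clk=1 w1=1
t11.Δ1 w2=0 w0=0 clk=0 w1=1
t12.Δ0 w2=0 w0=0 clk=0 w1=1
t12.Δ1 w2=0 w0=0 clk=1 w1=1
t12.Δ2 w2=0 w0=0 clk=1 w1=0
t13.Δ0 w2=0 w0=0 clk=1 w1=0
t13.Δ1 w2=0 w0=0 clk=0 w1=0
t14.Δ0 w2=0 w0=0 clk=0 w1=0
t14.Δ1 w2=0 w0=0 clk=1 w1=0
t14.Δ2 w2=0 w0=0 clk=1 w1=1
t15.Δ0 w2=0 w0=0 clk=1 w1=1
t15.Δ1 w2=0 w0=0 clk=0 w1=1
t16.Δ0 w2=0 w0=0 clk=0 w1=1
t16.Δ1 w2=0 w0=0 clk=1 w1=1
t16.Δ2 w2=0 w0=0 clk=1 w1=0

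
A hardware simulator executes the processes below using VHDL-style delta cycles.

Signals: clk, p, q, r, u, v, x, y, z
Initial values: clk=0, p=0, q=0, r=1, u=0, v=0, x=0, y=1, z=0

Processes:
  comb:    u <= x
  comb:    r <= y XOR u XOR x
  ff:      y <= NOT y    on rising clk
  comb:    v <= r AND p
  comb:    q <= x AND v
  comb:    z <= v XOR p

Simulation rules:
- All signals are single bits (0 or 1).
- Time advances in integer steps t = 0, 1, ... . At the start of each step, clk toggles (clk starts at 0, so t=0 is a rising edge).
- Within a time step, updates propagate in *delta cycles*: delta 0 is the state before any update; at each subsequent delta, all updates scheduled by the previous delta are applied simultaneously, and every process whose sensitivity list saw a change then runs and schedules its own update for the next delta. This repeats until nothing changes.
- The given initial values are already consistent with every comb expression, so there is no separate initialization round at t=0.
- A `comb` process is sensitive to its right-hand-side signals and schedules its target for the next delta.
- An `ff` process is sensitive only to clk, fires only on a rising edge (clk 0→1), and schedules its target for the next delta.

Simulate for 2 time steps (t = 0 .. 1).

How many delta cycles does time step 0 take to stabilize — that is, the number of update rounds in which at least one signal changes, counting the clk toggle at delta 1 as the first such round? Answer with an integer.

t0.Δ0 v=0 clk=0 p=0 u=0 y=1 r=1 q=0 x=0 z=0
t0.Δ1 v=0 clk=1 p=0 u=0 y=1 r=1 q=0 x=0 z=0
t0.Δ2 v=0 clk=1 p=0 u=0 y=0 r=1 q=0 x=0 z=0
t0.Δ3 v=0 clk=1 p=0 u=0 y=0 r=0 q=0 x=0 z=0
t1.Δ0 v=0 clk=1 p=0 u=0 y=0 r=0 q=0 x=0 z=0
t1.Δ1 v=0 clk=0 p=0 u=0 y=0 r=0 q=0 x=0 z=0

3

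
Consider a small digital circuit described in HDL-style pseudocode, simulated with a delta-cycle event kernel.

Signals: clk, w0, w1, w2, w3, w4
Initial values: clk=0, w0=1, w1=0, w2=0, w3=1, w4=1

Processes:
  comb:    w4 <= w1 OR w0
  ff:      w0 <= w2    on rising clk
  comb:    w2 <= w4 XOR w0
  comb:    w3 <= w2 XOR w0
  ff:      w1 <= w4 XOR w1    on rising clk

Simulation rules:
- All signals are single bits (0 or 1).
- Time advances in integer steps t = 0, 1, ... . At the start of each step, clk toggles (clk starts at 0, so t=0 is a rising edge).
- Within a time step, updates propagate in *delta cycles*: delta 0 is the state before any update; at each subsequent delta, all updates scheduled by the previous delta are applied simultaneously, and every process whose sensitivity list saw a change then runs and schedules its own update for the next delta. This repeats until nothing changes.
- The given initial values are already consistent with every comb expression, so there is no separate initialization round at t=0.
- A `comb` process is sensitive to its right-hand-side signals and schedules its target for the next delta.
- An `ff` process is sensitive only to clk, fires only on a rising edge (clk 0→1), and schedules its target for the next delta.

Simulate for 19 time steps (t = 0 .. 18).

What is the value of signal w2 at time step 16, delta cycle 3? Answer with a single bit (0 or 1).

1

[bits: w3,w1,clk,w4,w0,w2]
t=0: Δ0=100110 Δ1=101110 Δ2=111100 Δ3=011101 Δ4=111101 | 4Δ
t=1: Δ0=111101 Δ1=110101 | 1Δ
t=2: Δ0=110101 Δ1=111101 Δ2=101111 Δ3=001110 Δ4=101110 | 4Δ
t=3: Δ0=101110 Δ1=100110 | 1Δ
t=4: Δ0=100110 Δ1=101110 Δ2=111100 Δ3=011101 Δ4=111101 | 4Δ
t=5: Δ0=111101 Δ1=110101 | 1Δ
t=6: Δ0=110101 Δ1=111101 Δ2=101111 Δ3=001110 Δ4=101110 | 4Δ
t=7: Δ0=101110 Δ1=100110 | 1Δ
t=8: Δ0=100110 Δ1=101110 Δ2=111100 Δ3=011101 Δ4=111101 | 4Δ
t=9: Δ0=111101 Δ1=110101 | 1Δ
t=10: Δ0=110101 Δ1=111101 Δ2=101111 Δ3=001110 Δ4=101110 | 4Δ
t=11: Δ0=101110 Δ1=100110 | 1Δ
t=12: Δ0=100110 Δ1=101110 Δ2=111100 Δ3=011101 Δ4=111101 | 4Δ
t=13: Δ0=111101 Δ1=110101 | 1Δ
t=14: Δ0=110101 Δ1=111101 Δ2=101111 Δ3=001110 Δ4=101110 | 4Δ
t=15: Δ0=101110 Δ1=100110 | 1Δ
t=16: Δ0=100110 Δ1=101110 Δ2=111100 Δ3=011101 Δ4=111101 | 4Δ
t=17: Δ0=111101 Δ1=110101 | 1Δ
t=18: Δ0=110101 Δ1=111101 Δ2=101111 Δ3=001110 Δ4=101110 | 4Δ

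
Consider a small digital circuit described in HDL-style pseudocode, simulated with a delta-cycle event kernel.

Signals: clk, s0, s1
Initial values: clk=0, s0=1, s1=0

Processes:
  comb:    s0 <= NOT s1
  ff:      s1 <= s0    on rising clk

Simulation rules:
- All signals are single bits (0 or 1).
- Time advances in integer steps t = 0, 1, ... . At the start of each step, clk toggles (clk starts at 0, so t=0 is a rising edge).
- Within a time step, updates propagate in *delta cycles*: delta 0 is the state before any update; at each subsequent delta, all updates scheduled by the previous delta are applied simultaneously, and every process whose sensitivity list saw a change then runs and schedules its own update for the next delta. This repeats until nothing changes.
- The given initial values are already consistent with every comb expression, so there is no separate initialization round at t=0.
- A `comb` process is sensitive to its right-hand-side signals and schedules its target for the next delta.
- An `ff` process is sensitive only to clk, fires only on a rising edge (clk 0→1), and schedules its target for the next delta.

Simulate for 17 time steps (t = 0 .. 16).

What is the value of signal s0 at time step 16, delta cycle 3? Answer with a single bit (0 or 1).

[bits: s1,s0,clk]
t=0: Δ0=010 Δ1=011 Δ2=111 Δ3=101 | 3Δ
t=1: Δ0=101 Δ1=100 | 1Δ
t=2: Δ0=100 Δ1=101 Δ2=001 Δ3=011 | 3Δ
t=3: Δ0=011 Δ1=010 | 1Δ
t=4: Δ0=010 Δ1=011 Δ2=111 Δ3=101 | 3Δ
t=5: Δ0=101 Δ1=100 | 1Δ
t=6: Δ0=100 Δ1=101 Δ2=001 Δ3=011 | 3Δ
t=7: Δ0=011 Δ1=010 | 1Δ
t=8: Δ0=010 Δ1=011 Δ2=111 Δ3=101 | 3Δ
t=9: Δ0=101 Δ1=100 | 1Δ
t=10: Δ0=100 Δ1=101 Δ2=001 Δ3=011 | 3Δ
t=11: Δ0=011 Δ1=010 | 1Δ
t=12: Δ0=010 Δ1=011 Δ2=111 Δ3=101 | 3Δ
t=13: Δ0=101 Δ1=100 | 1Δ
t=14: Δ0=100 Δ1=101 Δ2=001 Δ3=011 | 3Δ
t=15: Δ0=011 Δ1=010 | 1Δ
t=16: Δ0=010 Δ1=011 Δ2=111 Δ3=101 | 3Δ

0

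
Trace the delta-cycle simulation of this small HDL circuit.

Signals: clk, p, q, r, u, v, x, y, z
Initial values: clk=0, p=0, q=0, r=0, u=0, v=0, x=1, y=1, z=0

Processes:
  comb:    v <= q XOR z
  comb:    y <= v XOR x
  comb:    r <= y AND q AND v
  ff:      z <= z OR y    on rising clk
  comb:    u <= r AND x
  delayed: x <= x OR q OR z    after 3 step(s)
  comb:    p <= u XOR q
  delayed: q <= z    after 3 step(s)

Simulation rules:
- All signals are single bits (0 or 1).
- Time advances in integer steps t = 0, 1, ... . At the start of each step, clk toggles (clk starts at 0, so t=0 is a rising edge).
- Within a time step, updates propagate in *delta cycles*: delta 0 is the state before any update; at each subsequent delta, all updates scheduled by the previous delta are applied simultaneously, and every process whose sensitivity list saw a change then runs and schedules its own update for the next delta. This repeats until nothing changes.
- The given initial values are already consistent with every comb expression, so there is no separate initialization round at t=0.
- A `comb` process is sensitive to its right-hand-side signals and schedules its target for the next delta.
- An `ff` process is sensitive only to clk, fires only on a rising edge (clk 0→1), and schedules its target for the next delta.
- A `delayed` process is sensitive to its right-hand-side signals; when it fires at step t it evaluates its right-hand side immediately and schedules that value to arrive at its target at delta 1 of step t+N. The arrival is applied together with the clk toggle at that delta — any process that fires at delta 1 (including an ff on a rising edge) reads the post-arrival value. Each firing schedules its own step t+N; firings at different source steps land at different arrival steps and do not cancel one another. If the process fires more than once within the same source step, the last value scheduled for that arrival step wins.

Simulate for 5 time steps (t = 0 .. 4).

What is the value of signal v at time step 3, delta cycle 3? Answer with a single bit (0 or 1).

0

t=0 Δ0: u=0 z=0 v=0 p=0 x=1 r=0 q=0 y=1 clk=0
  Δ1: clk:0→1
  Δ2: z:0→1
  Δ3: v:0→1
  Δ4: y:1→0
  (4Δ to stable)
t=1 Δ0: u=0 z=1 v=1 p=0 x=1 r=0 q=0 y=0 clk=1
  Δ1: clk:1→0
  (1Δ to stable)
t=2 Δ0: u=0 z=1 v=1 p=0 x=1 r=0 q=0 y=0 clk=0
  Δ1: clk:0→1
  (1Δ to stable)
t=3 Δ0: u=0 z=1 v=1 p=0 x=1 r=0 q=0 y=0 clk=1
  Δ1: q:0→1, clk:1→0
  Δ2: v:1→0, p:0→1
  Δ3: y:0→1
  (3Δ to stable)
t=4 Δ0: u=0 z=1 v=0 p=1 x=1 r=0 q=1 y=1 clk=0
  Δ1: clk:0→1
  (1Δ to stable)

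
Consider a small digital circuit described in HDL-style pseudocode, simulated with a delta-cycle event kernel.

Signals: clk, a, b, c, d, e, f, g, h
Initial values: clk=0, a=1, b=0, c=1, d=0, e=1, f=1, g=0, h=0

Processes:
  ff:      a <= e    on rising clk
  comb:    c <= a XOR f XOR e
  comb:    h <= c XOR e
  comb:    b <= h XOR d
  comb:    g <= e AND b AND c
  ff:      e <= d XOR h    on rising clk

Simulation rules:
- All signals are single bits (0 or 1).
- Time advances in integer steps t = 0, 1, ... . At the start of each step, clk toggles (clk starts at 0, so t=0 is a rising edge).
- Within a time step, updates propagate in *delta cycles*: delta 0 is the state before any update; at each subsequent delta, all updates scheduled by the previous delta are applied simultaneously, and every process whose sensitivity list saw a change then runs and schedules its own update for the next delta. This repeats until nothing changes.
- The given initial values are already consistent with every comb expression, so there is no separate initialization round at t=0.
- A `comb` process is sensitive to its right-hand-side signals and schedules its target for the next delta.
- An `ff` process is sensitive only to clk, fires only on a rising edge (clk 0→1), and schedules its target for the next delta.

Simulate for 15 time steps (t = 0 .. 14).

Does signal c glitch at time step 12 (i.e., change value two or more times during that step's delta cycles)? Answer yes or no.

no

t=0 Δ0: b=0 d=0 c=1 h=0 f=1 a=1 e=1 g=0 clk=0
  Δ1: clk:0→1
  Δ2: e:1→0
  Δ3: c:1→0, h:0→1
  Δ4: b:0→1, h:1→0
  Δ5: b:1→0
  (5Δ to stable)
t=1 Δ0: b=0 d=0 c=0 h=0 f=1 a=1 e=0 g=0 clk=1
  Δ1: clk:1→0
  (1Δ to stable)
t=2 Δ0: b=0 d=0 c=0 h=0 f=1 a=1 e=0 g=0 clk=0
  Δ1: clk:0→1
  Δ2: a:1→0
  Δ3: c:0→1
  Δ4: h:0→1
  Δ5: b:0→1
  (5Δ to stable)
t=3 Δ0: b=1 d=0 c=1 h=1 f=1 a=0 e=0 g=0 clk=1
  Δ1: clk:1→0
  (1Δ to stable)
t=4 Δ0: b=1 d=0 c=1 h=1 f=1 a=0 e=0 g=0 clk=0
  Δ1: clk:0→1
  Δ2: e:0→1
  Δ3: c:1→0, h:1→0, g:0→1
  Δ4: b:1→0, h:0→1, g:1→0
  Δ5: b:0→1
  (5Δ to stable)
t=5 Δ0: b=1 d=0 c=0 h=1 f=1 a=0 e=1 g=0 clk=1
  Δ1: clk:1→0
  (1Δ to stable)
t=6 Δ0: b=1 d=0 c=0 h=1 f=1 a=0 e=1 g=0 clk=0
  Δ1: clk:0→1
  Δ2: a:0→1
  Δ3: c:0→1
  Δ4: h:1→0, g:0→1
  Δ5: b:1→0
  Δ6: g:1→0
  (6Δ to stable)
t=7 Δ0: b=0 d=0 c=1 h=0 f=1 a=1 e=1 g=0 clk=1
  Δ1: clk:1→0
  (1Δ to stable)
t=8 Δ0: b=0 d=0 c=1 h=0 f=1 a=1 e=1 g=0 clk=0
  Δ1: clk:0→1
  Δ2: e:1→0
  Δ3: c:1→0, h:0→1
  Δ4: b:0→1, h:1→0
  Δ5: b:1→0
  (5Δ to stable)
t=9 Δ0: b=0 d=0 c=0 h=0 f=1 a=1 e=0 g=0 clk=1
  Δ1: clk:1→0
  (1Δ to stable)
t=10 Δ0: b=0 d=0 c=0 h=0 f=1 a=1 e=0 g=0 clk=0
  Δ1: clk:0→1
  Δ2: a:1→0
  Δ3: c:0→1
  Δ4: h:0→1
  Δ5: b:0→1
  (5Δ to stable)
t=11 Δ0: b=1 d=0 c=1 h=1 f=1 a=0 e=0 g=0 clk=1
  Δ1: clk:1→0
  (1Δ to stable)
t=12 Δ0: b=1 d=0 c=1 h=1 f=1 a=0 e=0 g=0 clk=0
  Δ1: clk:0→1
  Δ2: e:0→1
  Δ3: c:1→0, h:1→0, g:0→1
  Δ4: b:1→0, h:0→1, g:1→0
  Δ5: b:0→1
  (5Δ to stable)
t=13 Δ0: b=1 d=0 c=0 h=1 f=1 a=0 e=1 g=0 clk=1
  Δ1: clk:1→0
  (1Δ to stable)
t=14 Δ0: b=1 d=0 c=0 h=1 f=1 a=0 e=1 g=0 clk=0
  Δ1: clk:0→1
  Δ2: a:0→1
  Δ3: c:0→1
  Δ4: h:1→0, g:0→1
  Δ5: b:1→0
  Δ6: g:1→0
  (6Δ to stable)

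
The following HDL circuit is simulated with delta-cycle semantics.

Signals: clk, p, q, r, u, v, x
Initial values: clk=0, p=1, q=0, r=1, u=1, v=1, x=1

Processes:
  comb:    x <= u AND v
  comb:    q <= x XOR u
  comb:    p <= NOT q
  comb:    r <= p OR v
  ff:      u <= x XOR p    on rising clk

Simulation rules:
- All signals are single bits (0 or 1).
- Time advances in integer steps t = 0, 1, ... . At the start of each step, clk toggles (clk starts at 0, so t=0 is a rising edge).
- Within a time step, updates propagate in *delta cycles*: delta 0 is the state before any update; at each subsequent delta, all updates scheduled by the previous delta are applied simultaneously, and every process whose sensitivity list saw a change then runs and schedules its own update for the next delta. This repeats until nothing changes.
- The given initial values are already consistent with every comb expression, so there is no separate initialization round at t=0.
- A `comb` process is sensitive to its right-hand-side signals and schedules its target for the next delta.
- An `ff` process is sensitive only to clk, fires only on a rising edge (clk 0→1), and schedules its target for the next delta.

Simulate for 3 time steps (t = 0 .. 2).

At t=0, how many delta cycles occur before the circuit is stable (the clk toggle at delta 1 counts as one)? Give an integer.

[bits: u,clk,r,p,x,q,v]
t=0: Δ0=1011101 Δ1=1111101 Δ2=0111101 Δ3=0111011 Δ4=0110001 Δ5=0111001 | 5Δ
t=1: Δ0=0111001 Δ1=0011001 | 1Δ
t=2: Δ0=0011001 Δ1=0111001 Δ2=1111001 Δ3=1111111 Δ4=1110101 Δ5=1111101 | 5Δ

5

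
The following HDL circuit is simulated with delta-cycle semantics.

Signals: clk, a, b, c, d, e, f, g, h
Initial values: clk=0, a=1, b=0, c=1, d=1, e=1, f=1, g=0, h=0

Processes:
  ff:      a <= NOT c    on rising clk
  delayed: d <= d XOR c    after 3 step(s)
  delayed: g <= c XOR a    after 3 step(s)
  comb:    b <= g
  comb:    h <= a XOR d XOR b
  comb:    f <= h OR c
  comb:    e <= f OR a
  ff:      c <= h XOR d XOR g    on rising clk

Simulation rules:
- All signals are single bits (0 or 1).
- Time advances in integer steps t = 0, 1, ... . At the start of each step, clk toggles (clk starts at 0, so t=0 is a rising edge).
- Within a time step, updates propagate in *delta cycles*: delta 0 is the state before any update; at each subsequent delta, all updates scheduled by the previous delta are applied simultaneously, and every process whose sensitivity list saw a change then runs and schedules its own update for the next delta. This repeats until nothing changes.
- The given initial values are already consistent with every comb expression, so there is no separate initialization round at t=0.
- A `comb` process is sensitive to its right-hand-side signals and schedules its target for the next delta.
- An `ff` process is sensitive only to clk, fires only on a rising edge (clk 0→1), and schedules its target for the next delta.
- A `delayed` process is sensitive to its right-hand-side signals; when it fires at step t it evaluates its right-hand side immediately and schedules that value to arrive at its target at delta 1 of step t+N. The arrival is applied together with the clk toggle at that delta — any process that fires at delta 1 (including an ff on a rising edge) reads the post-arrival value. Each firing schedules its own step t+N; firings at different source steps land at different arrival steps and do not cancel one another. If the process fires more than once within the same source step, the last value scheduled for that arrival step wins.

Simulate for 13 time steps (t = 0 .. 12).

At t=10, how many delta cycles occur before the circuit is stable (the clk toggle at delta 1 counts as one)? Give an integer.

t=0 Δ0: clk=0 e=1 c=1 f=1 a=1 b=0 g=0 h=0 d=1
  Δ1: clk:0→1
  Δ2: a:1→0
  Δ3: h:0→1
  (3Δ to stable)
t=1 Δ0: clk=1 e=1 c=1 f=1 a=0 b=0 g=0 h=1 d=1
  Δ1: clk:1→0
  (1Δ to stable)
t=2 Δ0: clk=0 e=1 c=1 f=1 a=0 b=0 g=0 h=1 d=1
  Δ1: clk:0→1
  Δ2: c:1→0
  (2Δ to stable)
t=3 Δ0: clk=1 e=1 c=0 f=1 a=0 b=0 g=0 h=1 d=1
  Δ1: clk:1→0, g:0→1
  Δ2: b:0→1
  Δ3: h:1→0
  Δ4: f:1→0
  Δ5: e:1→0
  (5Δ to stable)
t=4 Δ0: clk=0 e=0 c=0 f=0 a=0 b=1 g=1 h=0 d=1
  Δ1: clk:0→1
  Δ2: a:0→1
  Δ3: e:0→1, h:0→1
  Δ4: f:0→1
  (4Δ to stable)
t=5 Δ0: clk=1 e=1 c=0 f=1 a=1 b=1 g=1 h=1 d=1
  Δ1: clk:1→0, g:1→0
  Δ2: b:1→0
  Δ3: h:1→0
  Δ4: f:1→0
  (4Δ to stable)
t=6 Δ0: clk=0 e=1 c=0 f=0 a=1 b=0 g=0 h=0 d=1
  Δ1: clk:0→1
  Δ2: c:0→1
  Δ3: f:0→1
  (3Δ to stable)
t=7 Δ0: clk=1 e=1 c=1 f=1 a=1 b=0 g=0 h=0 d=1
  Δ1: clk:1→0, g:0→1
  Δ2: b:0→1
  Δ3: h:0→1
  (3Δ to stable)
t=8 Δ0: clk=0 e=1 c=1 f=1 a=1 b=1 g=1 h=1 d=1
  Δ1: clk:0→1
  Δ2: a:1→0
  Δ3: h:1→0
  (3Δ to stable)
t=9 Δ0: clk=1 e=1 c=1 f=1 a=0 b=1 g=1 h=0 d=1
  Δ1: clk:1→0, g:1→0, d:1→0
  Δ2: b:1→0, h:0→1
  Δ3: h:1→0
  (3Δ to stable)
t=10 Δ0: clk=0 e=1 c=1 f=1 a=0 b=0 g=0 h=0 d=0
  Δ1: clk:0→1
  Δ2: c:1→0
  Δ3: f:1→0
  Δ4: e:1→0
  (4Δ to stable)
t=11 Δ0: clk=1 e=0 c=0 f=0 a=0 b=0 g=0 h=0 d=0
  Δ1: clk:1→0, g:0→1
  Δ2: b:0→1
  Δ3: h:0→1
  Δ4: f:0→1
  Δ5: e:0→1
  (5Δ to stable)
t=12 Δ0: clk=0 e=1 c=0 f=1 a=0 b=1 g=1 h=1 d=0
  Δ1: clk:0→1, d:0→1
  Δ2: c:0→1, a:0→1, h:1→0
  Δ3: h:0→1
  (3Δ to stable)

4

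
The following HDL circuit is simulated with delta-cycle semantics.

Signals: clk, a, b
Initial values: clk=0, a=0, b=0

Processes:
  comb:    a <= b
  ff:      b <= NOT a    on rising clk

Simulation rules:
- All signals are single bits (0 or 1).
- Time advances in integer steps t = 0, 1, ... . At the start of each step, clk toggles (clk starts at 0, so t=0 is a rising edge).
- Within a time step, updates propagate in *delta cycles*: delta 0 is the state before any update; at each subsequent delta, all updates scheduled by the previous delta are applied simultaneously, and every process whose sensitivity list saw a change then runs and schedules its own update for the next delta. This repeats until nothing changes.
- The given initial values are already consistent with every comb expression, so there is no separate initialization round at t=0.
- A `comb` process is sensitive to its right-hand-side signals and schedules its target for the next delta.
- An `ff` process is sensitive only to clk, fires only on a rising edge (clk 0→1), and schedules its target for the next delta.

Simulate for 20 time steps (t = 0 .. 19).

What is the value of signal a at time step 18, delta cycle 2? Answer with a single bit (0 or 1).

[bits: b,a,clk]
t=0: Δ0=000 Δ1=001 Δ2=101 Δ3=111 | 3Δ
t=1: Δ0=111 Δ1=110 | 1Δ
t=2: Δ0=110 Δ1=111 Δ2=011 Δ3=001 | 3Δ
t=3: Δ0=001 Δ1=000 | 1Δ
t=4: Δ0=000 Δ1=001 Δ2=101 Δ3=111 | 3Δ
t=5: Δ0=111 Δ1=110 | 1Δ
t=6: Δ0=110 Δ1=111 Δ2=011 Δ3=001 | 3Δ
t=7: Δ0=001 Δ1=000 | 1Δ
t=8: Δ0=000 Δ1=001 Δ2=101 Δ3=111 | 3Δ
t=9: Δ0=111 Δ1=110 | 1Δ
t=10: Δ0=110 Δ1=111 Δ2=011 Δ3=001 | 3Δ
t=11: Δ0=001 Δ1=000 | 1Δ
t=12: Δ0=000 Δ1=001 Δ2=101 Δ3=111 | 3Δ
t=13: Δ0=111 Δ1=110 | 1Δ
t=14: Δ0=110 Δ1=111 Δ2=011 Δ3=001 | 3Δ
t=15: Δ0=001 Δ1=000 | 1Δ
t=16: Δ0=000 Δ1=001 Δ2=101 Δ3=111 | 3Δ
t=17: Δ0=111 Δ1=110 | 1Δ
t=18: Δ0=110 Δ1=111 Δ2=011 Δ3=001 | 3Δ
t=19: Δ0=001 Δ1=000 | 1Δ

1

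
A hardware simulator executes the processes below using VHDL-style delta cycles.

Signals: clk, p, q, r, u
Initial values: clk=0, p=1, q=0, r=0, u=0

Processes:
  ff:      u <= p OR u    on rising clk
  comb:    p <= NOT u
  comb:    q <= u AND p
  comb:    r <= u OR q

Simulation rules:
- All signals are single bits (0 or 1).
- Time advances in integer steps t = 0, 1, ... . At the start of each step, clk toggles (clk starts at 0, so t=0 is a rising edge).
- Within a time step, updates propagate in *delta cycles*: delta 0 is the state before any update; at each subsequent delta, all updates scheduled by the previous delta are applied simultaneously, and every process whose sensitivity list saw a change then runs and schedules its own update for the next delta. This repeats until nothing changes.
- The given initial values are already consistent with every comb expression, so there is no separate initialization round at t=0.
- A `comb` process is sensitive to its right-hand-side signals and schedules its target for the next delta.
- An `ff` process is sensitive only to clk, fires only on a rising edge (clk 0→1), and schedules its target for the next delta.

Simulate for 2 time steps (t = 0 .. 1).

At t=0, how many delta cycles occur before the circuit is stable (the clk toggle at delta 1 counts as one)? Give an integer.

4

[bits: q,r,p,clk,u]
t=0: Δ0=00100 Δ1=00110 Δ2=00111 Δ3=11011 Δ4=01011 | 4Δ
t=1: Δ0=01011 Δ1=01001 | 1Δ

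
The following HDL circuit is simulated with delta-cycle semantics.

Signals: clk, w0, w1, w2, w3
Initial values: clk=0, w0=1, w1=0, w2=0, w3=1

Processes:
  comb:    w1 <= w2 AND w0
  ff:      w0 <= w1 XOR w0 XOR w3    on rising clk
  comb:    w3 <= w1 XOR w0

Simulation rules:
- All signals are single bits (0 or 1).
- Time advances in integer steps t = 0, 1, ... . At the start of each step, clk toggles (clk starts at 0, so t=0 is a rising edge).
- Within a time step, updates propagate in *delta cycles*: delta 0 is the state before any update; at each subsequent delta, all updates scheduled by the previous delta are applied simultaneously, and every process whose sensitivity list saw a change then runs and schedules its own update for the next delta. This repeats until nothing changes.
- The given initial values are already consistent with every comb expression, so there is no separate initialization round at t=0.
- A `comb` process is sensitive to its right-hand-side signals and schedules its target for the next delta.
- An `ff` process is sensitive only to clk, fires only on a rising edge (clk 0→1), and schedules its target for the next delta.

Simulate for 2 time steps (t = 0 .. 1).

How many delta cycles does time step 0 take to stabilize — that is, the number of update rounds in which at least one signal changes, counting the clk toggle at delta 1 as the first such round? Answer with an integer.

3

t=0 Δ0: w1=0 w2=0 clk=0 w3=1 w0=1
  Δ1: clk:0→1
  Δ2: w0:1→0
  Δ3: w3:1→0
  (3Δ to stable)
t=1 Δ0: w1=0 w2=0 clk=1 w3=0 w0=0
  Δ1: clk:1→0
  (1Δ to stable)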